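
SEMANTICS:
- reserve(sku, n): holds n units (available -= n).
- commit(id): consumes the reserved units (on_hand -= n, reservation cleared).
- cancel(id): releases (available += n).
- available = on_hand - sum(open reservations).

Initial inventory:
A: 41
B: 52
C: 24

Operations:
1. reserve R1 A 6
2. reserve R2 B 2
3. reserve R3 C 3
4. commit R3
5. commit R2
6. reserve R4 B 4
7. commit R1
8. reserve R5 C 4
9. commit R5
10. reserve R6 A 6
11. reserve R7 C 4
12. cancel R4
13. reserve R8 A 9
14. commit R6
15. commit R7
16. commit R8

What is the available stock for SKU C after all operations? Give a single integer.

Answer: 13

Derivation:
Step 1: reserve R1 A 6 -> on_hand[A=41 B=52 C=24] avail[A=35 B=52 C=24] open={R1}
Step 2: reserve R2 B 2 -> on_hand[A=41 B=52 C=24] avail[A=35 B=50 C=24] open={R1,R2}
Step 3: reserve R3 C 3 -> on_hand[A=41 B=52 C=24] avail[A=35 B=50 C=21] open={R1,R2,R3}
Step 4: commit R3 -> on_hand[A=41 B=52 C=21] avail[A=35 B=50 C=21] open={R1,R2}
Step 5: commit R2 -> on_hand[A=41 B=50 C=21] avail[A=35 B=50 C=21] open={R1}
Step 6: reserve R4 B 4 -> on_hand[A=41 B=50 C=21] avail[A=35 B=46 C=21] open={R1,R4}
Step 7: commit R1 -> on_hand[A=35 B=50 C=21] avail[A=35 B=46 C=21] open={R4}
Step 8: reserve R5 C 4 -> on_hand[A=35 B=50 C=21] avail[A=35 B=46 C=17] open={R4,R5}
Step 9: commit R5 -> on_hand[A=35 B=50 C=17] avail[A=35 B=46 C=17] open={R4}
Step 10: reserve R6 A 6 -> on_hand[A=35 B=50 C=17] avail[A=29 B=46 C=17] open={R4,R6}
Step 11: reserve R7 C 4 -> on_hand[A=35 B=50 C=17] avail[A=29 B=46 C=13] open={R4,R6,R7}
Step 12: cancel R4 -> on_hand[A=35 B=50 C=17] avail[A=29 B=50 C=13] open={R6,R7}
Step 13: reserve R8 A 9 -> on_hand[A=35 B=50 C=17] avail[A=20 B=50 C=13] open={R6,R7,R8}
Step 14: commit R6 -> on_hand[A=29 B=50 C=17] avail[A=20 B=50 C=13] open={R7,R8}
Step 15: commit R7 -> on_hand[A=29 B=50 C=13] avail[A=20 B=50 C=13] open={R8}
Step 16: commit R8 -> on_hand[A=20 B=50 C=13] avail[A=20 B=50 C=13] open={}
Final available[C] = 13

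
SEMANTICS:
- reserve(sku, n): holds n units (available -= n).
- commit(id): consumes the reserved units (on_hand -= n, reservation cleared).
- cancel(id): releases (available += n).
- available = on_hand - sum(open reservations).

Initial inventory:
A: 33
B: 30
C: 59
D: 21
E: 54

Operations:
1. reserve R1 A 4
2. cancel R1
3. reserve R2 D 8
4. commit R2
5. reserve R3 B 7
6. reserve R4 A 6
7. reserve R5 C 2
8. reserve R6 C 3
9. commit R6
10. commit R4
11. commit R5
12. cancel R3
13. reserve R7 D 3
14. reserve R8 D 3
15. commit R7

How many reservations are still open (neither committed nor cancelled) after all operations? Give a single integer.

Answer: 1

Derivation:
Step 1: reserve R1 A 4 -> on_hand[A=33 B=30 C=59 D=21 E=54] avail[A=29 B=30 C=59 D=21 E=54] open={R1}
Step 2: cancel R1 -> on_hand[A=33 B=30 C=59 D=21 E=54] avail[A=33 B=30 C=59 D=21 E=54] open={}
Step 3: reserve R2 D 8 -> on_hand[A=33 B=30 C=59 D=21 E=54] avail[A=33 B=30 C=59 D=13 E=54] open={R2}
Step 4: commit R2 -> on_hand[A=33 B=30 C=59 D=13 E=54] avail[A=33 B=30 C=59 D=13 E=54] open={}
Step 5: reserve R3 B 7 -> on_hand[A=33 B=30 C=59 D=13 E=54] avail[A=33 B=23 C=59 D=13 E=54] open={R3}
Step 6: reserve R4 A 6 -> on_hand[A=33 B=30 C=59 D=13 E=54] avail[A=27 B=23 C=59 D=13 E=54] open={R3,R4}
Step 7: reserve R5 C 2 -> on_hand[A=33 B=30 C=59 D=13 E=54] avail[A=27 B=23 C=57 D=13 E=54] open={R3,R4,R5}
Step 8: reserve R6 C 3 -> on_hand[A=33 B=30 C=59 D=13 E=54] avail[A=27 B=23 C=54 D=13 E=54] open={R3,R4,R5,R6}
Step 9: commit R6 -> on_hand[A=33 B=30 C=56 D=13 E=54] avail[A=27 B=23 C=54 D=13 E=54] open={R3,R4,R5}
Step 10: commit R4 -> on_hand[A=27 B=30 C=56 D=13 E=54] avail[A=27 B=23 C=54 D=13 E=54] open={R3,R5}
Step 11: commit R5 -> on_hand[A=27 B=30 C=54 D=13 E=54] avail[A=27 B=23 C=54 D=13 E=54] open={R3}
Step 12: cancel R3 -> on_hand[A=27 B=30 C=54 D=13 E=54] avail[A=27 B=30 C=54 D=13 E=54] open={}
Step 13: reserve R7 D 3 -> on_hand[A=27 B=30 C=54 D=13 E=54] avail[A=27 B=30 C=54 D=10 E=54] open={R7}
Step 14: reserve R8 D 3 -> on_hand[A=27 B=30 C=54 D=13 E=54] avail[A=27 B=30 C=54 D=7 E=54] open={R7,R8}
Step 15: commit R7 -> on_hand[A=27 B=30 C=54 D=10 E=54] avail[A=27 B=30 C=54 D=7 E=54] open={R8}
Open reservations: ['R8'] -> 1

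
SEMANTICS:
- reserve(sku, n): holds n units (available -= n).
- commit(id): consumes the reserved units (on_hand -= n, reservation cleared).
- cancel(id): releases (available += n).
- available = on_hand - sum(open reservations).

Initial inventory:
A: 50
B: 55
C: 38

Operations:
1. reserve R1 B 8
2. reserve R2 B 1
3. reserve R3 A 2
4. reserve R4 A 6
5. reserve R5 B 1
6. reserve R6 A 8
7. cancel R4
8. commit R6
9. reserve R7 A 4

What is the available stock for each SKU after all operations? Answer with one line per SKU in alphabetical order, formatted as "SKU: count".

Step 1: reserve R1 B 8 -> on_hand[A=50 B=55 C=38] avail[A=50 B=47 C=38] open={R1}
Step 2: reserve R2 B 1 -> on_hand[A=50 B=55 C=38] avail[A=50 B=46 C=38] open={R1,R2}
Step 3: reserve R3 A 2 -> on_hand[A=50 B=55 C=38] avail[A=48 B=46 C=38] open={R1,R2,R3}
Step 4: reserve R4 A 6 -> on_hand[A=50 B=55 C=38] avail[A=42 B=46 C=38] open={R1,R2,R3,R4}
Step 5: reserve R5 B 1 -> on_hand[A=50 B=55 C=38] avail[A=42 B=45 C=38] open={R1,R2,R3,R4,R5}
Step 6: reserve R6 A 8 -> on_hand[A=50 B=55 C=38] avail[A=34 B=45 C=38] open={R1,R2,R3,R4,R5,R6}
Step 7: cancel R4 -> on_hand[A=50 B=55 C=38] avail[A=40 B=45 C=38] open={R1,R2,R3,R5,R6}
Step 8: commit R6 -> on_hand[A=42 B=55 C=38] avail[A=40 B=45 C=38] open={R1,R2,R3,R5}
Step 9: reserve R7 A 4 -> on_hand[A=42 B=55 C=38] avail[A=36 B=45 C=38] open={R1,R2,R3,R5,R7}

Answer: A: 36
B: 45
C: 38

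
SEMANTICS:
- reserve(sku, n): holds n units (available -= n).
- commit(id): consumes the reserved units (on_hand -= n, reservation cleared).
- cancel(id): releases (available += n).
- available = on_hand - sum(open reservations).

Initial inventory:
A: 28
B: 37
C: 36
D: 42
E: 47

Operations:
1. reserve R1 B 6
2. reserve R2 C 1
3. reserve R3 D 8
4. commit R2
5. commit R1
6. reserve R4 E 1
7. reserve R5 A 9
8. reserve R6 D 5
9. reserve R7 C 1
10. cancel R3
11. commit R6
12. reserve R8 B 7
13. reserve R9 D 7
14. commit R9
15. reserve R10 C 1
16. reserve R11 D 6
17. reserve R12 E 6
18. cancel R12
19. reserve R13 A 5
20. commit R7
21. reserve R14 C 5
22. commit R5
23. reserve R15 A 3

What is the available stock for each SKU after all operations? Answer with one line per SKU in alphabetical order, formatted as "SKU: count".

Step 1: reserve R1 B 6 -> on_hand[A=28 B=37 C=36 D=42 E=47] avail[A=28 B=31 C=36 D=42 E=47] open={R1}
Step 2: reserve R2 C 1 -> on_hand[A=28 B=37 C=36 D=42 E=47] avail[A=28 B=31 C=35 D=42 E=47] open={R1,R2}
Step 3: reserve R3 D 8 -> on_hand[A=28 B=37 C=36 D=42 E=47] avail[A=28 B=31 C=35 D=34 E=47] open={R1,R2,R3}
Step 4: commit R2 -> on_hand[A=28 B=37 C=35 D=42 E=47] avail[A=28 B=31 C=35 D=34 E=47] open={R1,R3}
Step 5: commit R1 -> on_hand[A=28 B=31 C=35 D=42 E=47] avail[A=28 B=31 C=35 D=34 E=47] open={R3}
Step 6: reserve R4 E 1 -> on_hand[A=28 B=31 C=35 D=42 E=47] avail[A=28 B=31 C=35 D=34 E=46] open={R3,R4}
Step 7: reserve R5 A 9 -> on_hand[A=28 B=31 C=35 D=42 E=47] avail[A=19 B=31 C=35 D=34 E=46] open={R3,R4,R5}
Step 8: reserve R6 D 5 -> on_hand[A=28 B=31 C=35 D=42 E=47] avail[A=19 B=31 C=35 D=29 E=46] open={R3,R4,R5,R6}
Step 9: reserve R7 C 1 -> on_hand[A=28 B=31 C=35 D=42 E=47] avail[A=19 B=31 C=34 D=29 E=46] open={R3,R4,R5,R6,R7}
Step 10: cancel R3 -> on_hand[A=28 B=31 C=35 D=42 E=47] avail[A=19 B=31 C=34 D=37 E=46] open={R4,R5,R6,R7}
Step 11: commit R6 -> on_hand[A=28 B=31 C=35 D=37 E=47] avail[A=19 B=31 C=34 D=37 E=46] open={R4,R5,R7}
Step 12: reserve R8 B 7 -> on_hand[A=28 B=31 C=35 D=37 E=47] avail[A=19 B=24 C=34 D=37 E=46] open={R4,R5,R7,R8}
Step 13: reserve R9 D 7 -> on_hand[A=28 B=31 C=35 D=37 E=47] avail[A=19 B=24 C=34 D=30 E=46] open={R4,R5,R7,R8,R9}
Step 14: commit R9 -> on_hand[A=28 B=31 C=35 D=30 E=47] avail[A=19 B=24 C=34 D=30 E=46] open={R4,R5,R7,R8}
Step 15: reserve R10 C 1 -> on_hand[A=28 B=31 C=35 D=30 E=47] avail[A=19 B=24 C=33 D=30 E=46] open={R10,R4,R5,R7,R8}
Step 16: reserve R11 D 6 -> on_hand[A=28 B=31 C=35 D=30 E=47] avail[A=19 B=24 C=33 D=24 E=46] open={R10,R11,R4,R5,R7,R8}
Step 17: reserve R12 E 6 -> on_hand[A=28 B=31 C=35 D=30 E=47] avail[A=19 B=24 C=33 D=24 E=40] open={R10,R11,R12,R4,R5,R7,R8}
Step 18: cancel R12 -> on_hand[A=28 B=31 C=35 D=30 E=47] avail[A=19 B=24 C=33 D=24 E=46] open={R10,R11,R4,R5,R7,R8}
Step 19: reserve R13 A 5 -> on_hand[A=28 B=31 C=35 D=30 E=47] avail[A=14 B=24 C=33 D=24 E=46] open={R10,R11,R13,R4,R5,R7,R8}
Step 20: commit R7 -> on_hand[A=28 B=31 C=34 D=30 E=47] avail[A=14 B=24 C=33 D=24 E=46] open={R10,R11,R13,R4,R5,R8}
Step 21: reserve R14 C 5 -> on_hand[A=28 B=31 C=34 D=30 E=47] avail[A=14 B=24 C=28 D=24 E=46] open={R10,R11,R13,R14,R4,R5,R8}
Step 22: commit R5 -> on_hand[A=19 B=31 C=34 D=30 E=47] avail[A=14 B=24 C=28 D=24 E=46] open={R10,R11,R13,R14,R4,R8}
Step 23: reserve R15 A 3 -> on_hand[A=19 B=31 C=34 D=30 E=47] avail[A=11 B=24 C=28 D=24 E=46] open={R10,R11,R13,R14,R15,R4,R8}

Answer: A: 11
B: 24
C: 28
D: 24
E: 46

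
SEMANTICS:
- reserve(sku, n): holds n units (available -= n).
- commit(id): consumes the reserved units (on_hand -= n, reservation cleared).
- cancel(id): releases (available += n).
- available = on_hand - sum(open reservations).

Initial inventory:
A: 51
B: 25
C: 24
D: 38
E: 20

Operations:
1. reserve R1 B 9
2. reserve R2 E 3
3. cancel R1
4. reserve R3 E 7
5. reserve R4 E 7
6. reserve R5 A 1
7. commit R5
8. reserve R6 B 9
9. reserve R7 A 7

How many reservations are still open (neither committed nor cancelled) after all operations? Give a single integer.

Answer: 5

Derivation:
Step 1: reserve R1 B 9 -> on_hand[A=51 B=25 C=24 D=38 E=20] avail[A=51 B=16 C=24 D=38 E=20] open={R1}
Step 2: reserve R2 E 3 -> on_hand[A=51 B=25 C=24 D=38 E=20] avail[A=51 B=16 C=24 D=38 E=17] open={R1,R2}
Step 3: cancel R1 -> on_hand[A=51 B=25 C=24 D=38 E=20] avail[A=51 B=25 C=24 D=38 E=17] open={R2}
Step 4: reserve R3 E 7 -> on_hand[A=51 B=25 C=24 D=38 E=20] avail[A=51 B=25 C=24 D=38 E=10] open={R2,R3}
Step 5: reserve R4 E 7 -> on_hand[A=51 B=25 C=24 D=38 E=20] avail[A=51 B=25 C=24 D=38 E=3] open={R2,R3,R4}
Step 6: reserve R5 A 1 -> on_hand[A=51 B=25 C=24 D=38 E=20] avail[A=50 B=25 C=24 D=38 E=3] open={R2,R3,R4,R5}
Step 7: commit R5 -> on_hand[A=50 B=25 C=24 D=38 E=20] avail[A=50 B=25 C=24 D=38 E=3] open={R2,R3,R4}
Step 8: reserve R6 B 9 -> on_hand[A=50 B=25 C=24 D=38 E=20] avail[A=50 B=16 C=24 D=38 E=3] open={R2,R3,R4,R6}
Step 9: reserve R7 A 7 -> on_hand[A=50 B=25 C=24 D=38 E=20] avail[A=43 B=16 C=24 D=38 E=3] open={R2,R3,R4,R6,R7}
Open reservations: ['R2', 'R3', 'R4', 'R6', 'R7'] -> 5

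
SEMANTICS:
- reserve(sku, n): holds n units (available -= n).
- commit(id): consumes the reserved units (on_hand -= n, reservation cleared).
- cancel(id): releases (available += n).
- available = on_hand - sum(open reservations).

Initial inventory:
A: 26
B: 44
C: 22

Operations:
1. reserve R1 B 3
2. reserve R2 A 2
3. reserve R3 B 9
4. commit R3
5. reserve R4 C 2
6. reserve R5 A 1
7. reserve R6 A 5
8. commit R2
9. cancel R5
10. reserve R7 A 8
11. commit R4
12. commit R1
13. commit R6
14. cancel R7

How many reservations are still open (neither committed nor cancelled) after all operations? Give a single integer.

Answer: 0

Derivation:
Step 1: reserve R1 B 3 -> on_hand[A=26 B=44 C=22] avail[A=26 B=41 C=22] open={R1}
Step 2: reserve R2 A 2 -> on_hand[A=26 B=44 C=22] avail[A=24 B=41 C=22] open={R1,R2}
Step 3: reserve R3 B 9 -> on_hand[A=26 B=44 C=22] avail[A=24 B=32 C=22] open={R1,R2,R3}
Step 4: commit R3 -> on_hand[A=26 B=35 C=22] avail[A=24 B=32 C=22] open={R1,R2}
Step 5: reserve R4 C 2 -> on_hand[A=26 B=35 C=22] avail[A=24 B=32 C=20] open={R1,R2,R4}
Step 6: reserve R5 A 1 -> on_hand[A=26 B=35 C=22] avail[A=23 B=32 C=20] open={R1,R2,R4,R5}
Step 7: reserve R6 A 5 -> on_hand[A=26 B=35 C=22] avail[A=18 B=32 C=20] open={R1,R2,R4,R5,R6}
Step 8: commit R2 -> on_hand[A=24 B=35 C=22] avail[A=18 B=32 C=20] open={R1,R4,R5,R6}
Step 9: cancel R5 -> on_hand[A=24 B=35 C=22] avail[A=19 B=32 C=20] open={R1,R4,R6}
Step 10: reserve R7 A 8 -> on_hand[A=24 B=35 C=22] avail[A=11 B=32 C=20] open={R1,R4,R6,R7}
Step 11: commit R4 -> on_hand[A=24 B=35 C=20] avail[A=11 B=32 C=20] open={R1,R6,R7}
Step 12: commit R1 -> on_hand[A=24 B=32 C=20] avail[A=11 B=32 C=20] open={R6,R7}
Step 13: commit R6 -> on_hand[A=19 B=32 C=20] avail[A=11 B=32 C=20] open={R7}
Step 14: cancel R7 -> on_hand[A=19 B=32 C=20] avail[A=19 B=32 C=20] open={}
Open reservations: [] -> 0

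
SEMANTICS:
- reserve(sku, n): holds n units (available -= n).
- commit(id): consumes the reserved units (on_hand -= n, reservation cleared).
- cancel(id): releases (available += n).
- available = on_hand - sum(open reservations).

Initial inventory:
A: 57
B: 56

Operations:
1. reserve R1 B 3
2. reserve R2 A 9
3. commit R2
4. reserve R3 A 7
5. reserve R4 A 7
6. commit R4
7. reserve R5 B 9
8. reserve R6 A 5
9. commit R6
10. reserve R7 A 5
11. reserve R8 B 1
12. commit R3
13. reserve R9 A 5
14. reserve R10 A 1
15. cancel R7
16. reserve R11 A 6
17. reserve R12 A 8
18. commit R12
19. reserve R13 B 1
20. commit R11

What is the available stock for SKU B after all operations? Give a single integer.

Step 1: reserve R1 B 3 -> on_hand[A=57 B=56] avail[A=57 B=53] open={R1}
Step 2: reserve R2 A 9 -> on_hand[A=57 B=56] avail[A=48 B=53] open={R1,R2}
Step 3: commit R2 -> on_hand[A=48 B=56] avail[A=48 B=53] open={R1}
Step 4: reserve R3 A 7 -> on_hand[A=48 B=56] avail[A=41 B=53] open={R1,R3}
Step 5: reserve R4 A 7 -> on_hand[A=48 B=56] avail[A=34 B=53] open={R1,R3,R4}
Step 6: commit R4 -> on_hand[A=41 B=56] avail[A=34 B=53] open={R1,R3}
Step 7: reserve R5 B 9 -> on_hand[A=41 B=56] avail[A=34 B=44] open={R1,R3,R5}
Step 8: reserve R6 A 5 -> on_hand[A=41 B=56] avail[A=29 B=44] open={R1,R3,R5,R6}
Step 9: commit R6 -> on_hand[A=36 B=56] avail[A=29 B=44] open={R1,R3,R5}
Step 10: reserve R7 A 5 -> on_hand[A=36 B=56] avail[A=24 B=44] open={R1,R3,R5,R7}
Step 11: reserve R8 B 1 -> on_hand[A=36 B=56] avail[A=24 B=43] open={R1,R3,R5,R7,R8}
Step 12: commit R3 -> on_hand[A=29 B=56] avail[A=24 B=43] open={R1,R5,R7,R8}
Step 13: reserve R9 A 5 -> on_hand[A=29 B=56] avail[A=19 B=43] open={R1,R5,R7,R8,R9}
Step 14: reserve R10 A 1 -> on_hand[A=29 B=56] avail[A=18 B=43] open={R1,R10,R5,R7,R8,R9}
Step 15: cancel R7 -> on_hand[A=29 B=56] avail[A=23 B=43] open={R1,R10,R5,R8,R9}
Step 16: reserve R11 A 6 -> on_hand[A=29 B=56] avail[A=17 B=43] open={R1,R10,R11,R5,R8,R9}
Step 17: reserve R12 A 8 -> on_hand[A=29 B=56] avail[A=9 B=43] open={R1,R10,R11,R12,R5,R8,R9}
Step 18: commit R12 -> on_hand[A=21 B=56] avail[A=9 B=43] open={R1,R10,R11,R5,R8,R9}
Step 19: reserve R13 B 1 -> on_hand[A=21 B=56] avail[A=9 B=42] open={R1,R10,R11,R13,R5,R8,R9}
Step 20: commit R11 -> on_hand[A=15 B=56] avail[A=9 B=42] open={R1,R10,R13,R5,R8,R9}
Final available[B] = 42

Answer: 42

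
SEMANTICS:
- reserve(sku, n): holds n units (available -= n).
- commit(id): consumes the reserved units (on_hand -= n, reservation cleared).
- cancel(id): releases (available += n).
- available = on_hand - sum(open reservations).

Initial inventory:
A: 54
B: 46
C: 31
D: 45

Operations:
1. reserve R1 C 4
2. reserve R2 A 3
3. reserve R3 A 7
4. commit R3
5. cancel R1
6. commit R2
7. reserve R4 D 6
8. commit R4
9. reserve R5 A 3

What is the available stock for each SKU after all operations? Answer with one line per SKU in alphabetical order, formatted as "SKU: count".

Answer: A: 41
B: 46
C: 31
D: 39

Derivation:
Step 1: reserve R1 C 4 -> on_hand[A=54 B=46 C=31 D=45] avail[A=54 B=46 C=27 D=45] open={R1}
Step 2: reserve R2 A 3 -> on_hand[A=54 B=46 C=31 D=45] avail[A=51 B=46 C=27 D=45] open={R1,R2}
Step 3: reserve R3 A 7 -> on_hand[A=54 B=46 C=31 D=45] avail[A=44 B=46 C=27 D=45] open={R1,R2,R3}
Step 4: commit R3 -> on_hand[A=47 B=46 C=31 D=45] avail[A=44 B=46 C=27 D=45] open={R1,R2}
Step 5: cancel R1 -> on_hand[A=47 B=46 C=31 D=45] avail[A=44 B=46 C=31 D=45] open={R2}
Step 6: commit R2 -> on_hand[A=44 B=46 C=31 D=45] avail[A=44 B=46 C=31 D=45] open={}
Step 7: reserve R4 D 6 -> on_hand[A=44 B=46 C=31 D=45] avail[A=44 B=46 C=31 D=39] open={R4}
Step 8: commit R4 -> on_hand[A=44 B=46 C=31 D=39] avail[A=44 B=46 C=31 D=39] open={}
Step 9: reserve R5 A 3 -> on_hand[A=44 B=46 C=31 D=39] avail[A=41 B=46 C=31 D=39] open={R5}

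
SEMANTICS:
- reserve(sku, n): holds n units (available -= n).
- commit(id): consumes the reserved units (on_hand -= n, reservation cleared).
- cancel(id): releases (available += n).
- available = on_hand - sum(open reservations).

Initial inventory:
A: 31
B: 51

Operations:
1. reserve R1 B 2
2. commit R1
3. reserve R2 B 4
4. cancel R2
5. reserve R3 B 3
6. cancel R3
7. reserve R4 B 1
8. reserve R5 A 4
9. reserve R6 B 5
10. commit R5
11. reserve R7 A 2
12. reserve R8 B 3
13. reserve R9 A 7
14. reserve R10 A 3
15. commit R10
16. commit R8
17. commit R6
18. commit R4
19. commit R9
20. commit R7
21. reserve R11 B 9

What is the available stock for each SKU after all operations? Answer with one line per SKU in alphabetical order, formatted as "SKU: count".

Step 1: reserve R1 B 2 -> on_hand[A=31 B=51] avail[A=31 B=49] open={R1}
Step 2: commit R1 -> on_hand[A=31 B=49] avail[A=31 B=49] open={}
Step 3: reserve R2 B 4 -> on_hand[A=31 B=49] avail[A=31 B=45] open={R2}
Step 4: cancel R2 -> on_hand[A=31 B=49] avail[A=31 B=49] open={}
Step 5: reserve R3 B 3 -> on_hand[A=31 B=49] avail[A=31 B=46] open={R3}
Step 6: cancel R3 -> on_hand[A=31 B=49] avail[A=31 B=49] open={}
Step 7: reserve R4 B 1 -> on_hand[A=31 B=49] avail[A=31 B=48] open={R4}
Step 8: reserve R5 A 4 -> on_hand[A=31 B=49] avail[A=27 B=48] open={R4,R5}
Step 9: reserve R6 B 5 -> on_hand[A=31 B=49] avail[A=27 B=43] open={R4,R5,R6}
Step 10: commit R5 -> on_hand[A=27 B=49] avail[A=27 B=43] open={R4,R6}
Step 11: reserve R7 A 2 -> on_hand[A=27 B=49] avail[A=25 B=43] open={R4,R6,R7}
Step 12: reserve R8 B 3 -> on_hand[A=27 B=49] avail[A=25 B=40] open={R4,R6,R7,R8}
Step 13: reserve R9 A 7 -> on_hand[A=27 B=49] avail[A=18 B=40] open={R4,R6,R7,R8,R9}
Step 14: reserve R10 A 3 -> on_hand[A=27 B=49] avail[A=15 B=40] open={R10,R4,R6,R7,R8,R9}
Step 15: commit R10 -> on_hand[A=24 B=49] avail[A=15 B=40] open={R4,R6,R7,R8,R9}
Step 16: commit R8 -> on_hand[A=24 B=46] avail[A=15 B=40] open={R4,R6,R7,R9}
Step 17: commit R6 -> on_hand[A=24 B=41] avail[A=15 B=40] open={R4,R7,R9}
Step 18: commit R4 -> on_hand[A=24 B=40] avail[A=15 B=40] open={R7,R9}
Step 19: commit R9 -> on_hand[A=17 B=40] avail[A=15 B=40] open={R7}
Step 20: commit R7 -> on_hand[A=15 B=40] avail[A=15 B=40] open={}
Step 21: reserve R11 B 9 -> on_hand[A=15 B=40] avail[A=15 B=31] open={R11}

Answer: A: 15
B: 31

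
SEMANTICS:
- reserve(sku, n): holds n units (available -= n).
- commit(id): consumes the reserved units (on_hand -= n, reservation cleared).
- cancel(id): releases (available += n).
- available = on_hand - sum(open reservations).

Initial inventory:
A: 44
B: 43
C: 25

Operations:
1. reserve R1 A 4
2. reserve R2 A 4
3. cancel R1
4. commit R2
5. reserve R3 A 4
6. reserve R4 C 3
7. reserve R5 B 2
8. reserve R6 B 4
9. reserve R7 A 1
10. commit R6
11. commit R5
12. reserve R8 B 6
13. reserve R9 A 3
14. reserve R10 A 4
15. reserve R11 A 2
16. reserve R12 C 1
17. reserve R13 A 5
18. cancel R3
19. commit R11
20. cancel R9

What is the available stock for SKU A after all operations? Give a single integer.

Answer: 28

Derivation:
Step 1: reserve R1 A 4 -> on_hand[A=44 B=43 C=25] avail[A=40 B=43 C=25] open={R1}
Step 2: reserve R2 A 4 -> on_hand[A=44 B=43 C=25] avail[A=36 B=43 C=25] open={R1,R2}
Step 3: cancel R1 -> on_hand[A=44 B=43 C=25] avail[A=40 B=43 C=25] open={R2}
Step 4: commit R2 -> on_hand[A=40 B=43 C=25] avail[A=40 B=43 C=25] open={}
Step 5: reserve R3 A 4 -> on_hand[A=40 B=43 C=25] avail[A=36 B=43 C=25] open={R3}
Step 6: reserve R4 C 3 -> on_hand[A=40 B=43 C=25] avail[A=36 B=43 C=22] open={R3,R4}
Step 7: reserve R5 B 2 -> on_hand[A=40 B=43 C=25] avail[A=36 B=41 C=22] open={R3,R4,R5}
Step 8: reserve R6 B 4 -> on_hand[A=40 B=43 C=25] avail[A=36 B=37 C=22] open={R3,R4,R5,R6}
Step 9: reserve R7 A 1 -> on_hand[A=40 B=43 C=25] avail[A=35 B=37 C=22] open={R3,R4,R5,R6,R7}
Step 10: commit R6 -> on_hand[A=40 B=39 C=25] avail[A=35 B=37 C=22] open={R3,R4,R5,R7}
Step 11: commit R5 -> on_hand[A=40 B=37 C=25] avail[A=35 B=37 C=22] open={R3,R4,R7}
Step 12: reserve R8 B 6 -> on_hand[A=40 B=37 C=25] avail[A=35 B=31 C=22] open={R3,R4,R7,R8}
Step 13: reserve R9 A 3 -> on_hand[A=40 B=37 C=25] avail[A=32 B=31 C=22] open={R3,R4,R7,R8,R9}
Step 14: reserve R10 A 4 -> on_hand[A=40 B=37 C=25] avail[A=28 B=31 C=22] open={R10,R3,R4,R7,R8,R9}
Step 15: reserve R11 A 2 -> on_hand[A=40 B=37 C=25] avail[A=26 B=31 C=22] open={R10,R11,R3,R4,R7,R8,R9}
Step 16: reserve R12 C 1 -> on_hand[A=40 B=37 C=25] avail[A=26 B=31 C=21] open={R10,R11,R12,R3,R4,R7,R8,R9}
Step 17: reserve R13 A 5 -> on_hand[A=40 B=37 C=25] avail[A=21 B=31 C=21] open={R10,R11,R12,R13,R3,R4,R7,R8,R9}
Step 18: cancel R3 -> on_hand[A=40 B=37 C=25] avail[A=25 B=31 C=21] open={R10,R11,R12,R13,R4,R7,R8,R9}
Step 19: commit R11 -> on_hand[A=38 B=37 C=25] avail[A=25 B=31 C=21] open={R10,R12,R13,R4,R7,R8,R9}
Step 20: cancel R9 -> on_hand[A=38 B=37 C=25] avail[A=28 B=31 C=21] open={R10,R12,R13,R4,R7,R8}
Final available[A] = 28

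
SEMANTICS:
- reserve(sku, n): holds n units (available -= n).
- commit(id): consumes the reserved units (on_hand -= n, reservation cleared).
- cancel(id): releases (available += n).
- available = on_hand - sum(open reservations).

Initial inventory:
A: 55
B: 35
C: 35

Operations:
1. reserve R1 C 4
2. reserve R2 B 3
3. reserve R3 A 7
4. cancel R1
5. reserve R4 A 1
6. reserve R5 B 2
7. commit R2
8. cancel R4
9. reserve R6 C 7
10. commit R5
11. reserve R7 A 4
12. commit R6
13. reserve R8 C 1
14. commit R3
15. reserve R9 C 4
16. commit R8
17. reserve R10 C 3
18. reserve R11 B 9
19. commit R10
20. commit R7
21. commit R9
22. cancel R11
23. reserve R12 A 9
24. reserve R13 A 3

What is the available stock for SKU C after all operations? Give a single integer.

Step 1: reserve R1 C 4 -> on_hand[A=55 B=35 C=35] avail[A=55 B=35 C=31] open={R1}
Step 2: reserve R2 B 3 -> on_hand[A=55 B=35 C=35] avail[A=55 B=32 C=31] open={R1,R2}
Step 3: reserve R3 A 7 -> on_hand[A=55 B=35 C=35] avail[A=48 B=32 C=31] open={R1,R2,R3}
Step 4: cancel R1 -> on_hand[A=55 B=35 C=35] avail[A=48 B=32 C=35] open={R2,R3}
Step 5: reserve R4 A 1 -> on_hand[A=55 B=35 C=35] avail[A=47 B=32 C=35] open={R2,R3,R4}
Step 6: reserve R5 B 2 -> on_hand[A=55 B=35 C=35] avail[A=47 B=30 C=35] open={R2,R3,R4,R5}
Step 7: commit R2 -> on_hand[A=55 B=32 C=35] avail[A=47 B=30 C=35] open={R3,R4,R5}
Step 8: cancel R4 -> on_hand[A=55 B=32 C=35] avail[A=48 B=30 C=35] open={R3,R5}
Step 9: reserve R6 C 7 -> on_hand[A=55 B=32 C=35] avail[A=48 B=30 C=28] open={R3,R5,R6}
Step 10: commit R5 -> on_hand[A=55 B=30 C=35] avail[A=48 B=30 C=28] open={R3,R6}
Step 11: reserve R7 A 4 -> on_hand[A=55 B=30 C=35] avail[A=44 B=30 C=28] open={R3,R6,R7}
Step 12: commit R6 -> on_hand[A=55 B=30 C=28] avail[A=44 B=30 C=28] open={R3,R7}
Step 13: reserve R8 C 1 -> on_hand[A=55 B=30 C=28] avail[A=44 B=30 C=27] open={R3,R7,R8}
Step 14: commit R3 -> on_hand[A=48 B=30 C=28] avail[A=44 B=30 C=27] open={R7,R8}
Step 15: reserve R9 C 4 -> on_hand[A=48 B=30 C=28] avail[A=44 B=30 C=23] open={R7,R8,R9}
Step 16: commit R8 -> on_hand[A=48 B=30 C=27] avail[A=44 B=30 C=23] open={R7,R9}
Step 17: reserve R10 C 3 -> on_hand[A=48 B=30 C=27] avail[A=44 B=30 C=20] open={R10,R7,R9}
Step 18: reserve R11 B 9 -> on_hand[A=48 B=30 C=27] avail[A=44 B=21 C=20] open={R10,R11,R7,R9}
Step 19: commit R10 -> on_hand[A=48 B=30 C=24] avail[A=44 B=21 C=20] open={R11,R7,R9}
Step 20: commit R7 -> on_hand[A=44 B=30 C=24] avail[A=44 B=21 C=20] open={R11,R9}
Step 21: commit R9 -> on_hand[A=44 B=30 C=20] avail[A=44 B=21 C=20] open={R11}
Step 22: cancel R11 -> on_hand[A=44 B=30 C=20] avail[A=44 B=30 C=20] open={}
Step 23: reserve R12 A 9 -> on_hand[A=44 B=30 C=20] avail[A=35 B=30 C=20] open={R12}
Step 24: reserve R13 A 3 -> on_hand[A=44 B=30 C=20] avail[A=32 B=30 C=20] open={R12,R13}
Final available[C] = 20

Answer: 20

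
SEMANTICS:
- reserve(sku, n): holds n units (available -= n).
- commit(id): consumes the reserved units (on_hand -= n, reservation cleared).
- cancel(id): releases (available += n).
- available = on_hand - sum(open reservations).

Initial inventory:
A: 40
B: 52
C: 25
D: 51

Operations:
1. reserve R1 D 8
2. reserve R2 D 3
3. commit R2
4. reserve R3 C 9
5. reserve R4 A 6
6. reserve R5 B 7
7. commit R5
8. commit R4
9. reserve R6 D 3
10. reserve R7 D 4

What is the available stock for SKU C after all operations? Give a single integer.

Answer: 16

Derivation:
Step 1: reserve R1 D 8 -> on_hand[A=40 B=52 C=25 D=51] avail[A=40 B=52 C=25 D=43] open={R1}
Step 2: reserve R2 D 3 -> on_hand[A=40 B=52 C=25 D=51] avail[A=40 B=52 C=25 D=40] open={R1,R2}
Step 3: commit R2 -> on_hand[A=40 B=52 C=25 D=48] avail[A=40 B=52 C=25 D=40] open={R1}
Step 4: reserve R3 C 9 -> on_hand[A=40 B=52 C=25 D=48] avail[A=40 B=52 C=16 D=40] open={R1,R3}
Step 5: reserve R4 A 6 -> on_hand[A=40 B=52 C=25 D=48] avail[A=34 B=52 C=16 D=40] open={R1,R3,R4}
Step 6: reserve R5 B 7 -> on_hand[A=40 B=52 C=25 D=48] avail[A=34 B=45 C=16 D=40] open={R1,R3,R4,R5}
Step 7: commit R5 -> on_hand[A=40 B=45 C=25 D=48] avail[A=34 B=45 C=16 D=40] open={R1,R3,R4}
Step 8: commit R4 -> on_hand[A=34 B=45 C=25 D=48] avail[A=34 B=45 C=16 D=40] open={R1,R3}
Step 9: reserve R6 D 3 -> on_hand[A=34 B=45 C=25 D=48] avail[A=34 B=45 C=16 D=37] open={R1,R3,R6}
Step 10: reserve R7 D 4 -> on_hand[A=34 B=45 C=25 D=48] avail[A=34 B=45 C=16 D=33] open={R1,R3,R6,R7}
Final available[C] = 16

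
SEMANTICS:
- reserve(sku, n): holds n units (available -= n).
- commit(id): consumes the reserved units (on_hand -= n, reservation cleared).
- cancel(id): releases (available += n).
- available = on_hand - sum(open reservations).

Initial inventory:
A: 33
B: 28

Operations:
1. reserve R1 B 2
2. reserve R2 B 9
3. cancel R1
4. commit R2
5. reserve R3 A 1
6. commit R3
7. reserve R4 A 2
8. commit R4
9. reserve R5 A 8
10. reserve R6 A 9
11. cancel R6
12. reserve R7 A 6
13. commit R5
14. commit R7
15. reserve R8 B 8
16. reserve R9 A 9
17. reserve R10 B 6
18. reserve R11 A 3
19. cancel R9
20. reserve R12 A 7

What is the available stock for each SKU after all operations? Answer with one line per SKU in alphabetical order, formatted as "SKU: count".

Answer: A: 6
B: 5

Derivation:
Step 1: reserve R1 B 2 -> on_hand[A=33 B=28] avail[A=33 B=26] open={R1}
Step 2: reserve R2 B 9 -> on_hand[A=33 B=28] avail[A=33 B=17] open={R1,R2}
Step 3: cancel R1 -> on_hand[A=33 B=28] avail[A=33 B=19] open={R2}
Step 4: commit R2 -> on_hand[A=33 B=19] avail[A=33 B=19] open={}
Step 5: reserve R3 A 1 -> on_hand[A=33 B=19] avail[A=32 B=19] open={R3}
Step 6: commit R3 -> on_hand[A=32 B=19] avail[A=32 B=19] open={}
Step 7: reserve R4 A 2 -> on_hand[A=32 B=19] avail[A=30 B=19] open={R4}
Step 8: commit R4 -> on_hand[A=30 B=19] avail[A=30 B=19] open={}
Step 9: reserve R5 A 8 -> on_hand[A=30 B=19] avail[A=22 B=19] open={R5}
Step 10: reserve R6 A 9 -> on_hand[A=30 B=19] avail[A=13 B=19] open={R5,R6}
Step 11: cancel R6 -> on_hand[A=30 B=19] avail[A=22 B=19] open={R5}
Step 12: reserve R7 A 6 -> on_hand[A=30 B=19] avail[A=16 B=19] open={R5,R7}
Step 13: commit R5 -> on_hand[A=22 B=19] avail[A=16 B=19] open={R7}
Step 14: commit R7 -> on_hand[A=16 B=19] avail[A=16 B=19] open={}
Step 15: reserve R8 B 8 -> on_hand[A=16 B=19] avail[A=16 B=11] open={R8}
Step 16: reserve R9 A 9 -> on_hand[A=16 B=19] avail[A=7 B=11] open={R8,R9}
Step 17: reserve R10 B 6 -> on_hand[A=16 B=19] avail[A=7 B=5] open={R10,R8,R9}
Step 18: reserve R11 A 3 -> on_hand[A=16 B=19] avail[A=4 B=5] open={R10,R11,R8,R9}
Step 19: cancel R9 -> on_hand[A=16 B=19] avail[A=13 B=5] open={R10,R11,R8}
Step 20: reserve R12 A 7 -> on_hand[A=16 B=19] avail[A=6 B=5] open={R10,R11,R12,R8}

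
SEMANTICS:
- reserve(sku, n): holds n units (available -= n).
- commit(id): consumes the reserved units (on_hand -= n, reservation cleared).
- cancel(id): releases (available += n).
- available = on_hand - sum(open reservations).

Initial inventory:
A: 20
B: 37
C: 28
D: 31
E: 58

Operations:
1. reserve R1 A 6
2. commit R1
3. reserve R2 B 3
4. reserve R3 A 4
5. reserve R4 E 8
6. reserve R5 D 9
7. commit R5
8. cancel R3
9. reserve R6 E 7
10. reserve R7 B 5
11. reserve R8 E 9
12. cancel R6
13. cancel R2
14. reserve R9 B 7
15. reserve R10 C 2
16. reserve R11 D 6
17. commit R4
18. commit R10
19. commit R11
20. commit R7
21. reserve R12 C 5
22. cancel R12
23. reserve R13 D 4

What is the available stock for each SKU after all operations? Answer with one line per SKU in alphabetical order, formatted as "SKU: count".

Answer: A: 14
B: 25
C: 26
D: 12
E: 41

Derivation:
Step 1: reserve R1 A 6 -> on_hand[A=20 B=37 C=28 D=31 E=58] avail[A=14 B=37 C=28 D=31 E=58] open={R1}
Step 2: commit R1 -> on_hand[A=14 B=37 C=28 D=31 E=58] avail[A=14 B=37 C=28 D=31 E=58] open={}
Step 3: reserve R2 B 3 -> on_hand[A=14 B=37 C=28 D=31 E=58] avail[A=14 B=34 C=28 D=31 E=58] open={R2}
Step 4: reserve R3 A 4 -> on_hand[A=14 B=37 C=28 D=31 E=58] avail[A=10 B=34 C=28 D=31 E=58] open={R2,R3}
Step 5: reserve R4 E 8 -> on_hand[A=14 B=37 C=28 D=31 E=58] avail[A=10 B=34 C=28 D=31 E=50] open={R2,R3,R4}
Step 6: reserve R5 D 9 -> on_hand[A=14 B=37 C=28 D=31 E=58] avail[A=10 B=34 C=28 D=22 E=50] open={R2,R3,R4,R5}
Step 7: commit R5 -> on_hand[A=14 B=37 C=28 D=22 E=58] avail[A=10 B=34 C=28 D=22 E=50] open={R2,R3,R4}
Step 8: cancel R3 -> on_hand[A=14 B=37 C=28 D=22 E=58] avail[A=14 B=34 C=28 D=22 E=50] open={R2,R4}
Step 9: reserve R6 E 7 -> on_hand[A=14 B=37 C=28 D=22 E=58] avail[A=14 B=34 C=28 D=22 E=43] open={R2,R4,R6}
Step 10: reserve R7 B 5 -> on_hand[A=14 B=37 C=28 D=22 E=58] avail[A=14 B=29 C=28 D=22 E=43] open={R2,R4,R6,R7}
Step 11: reserve R8 E 9 -> on_hand[A=14 B=37 C=28 D=22 E=58] avail[A=14 B=29 C=28 D=22 E=34] open={R2,R4,R6,R7,R8}
Step 12: cancel R6 -> on_hand[A=14 B=37 C=28 D=22 E=58] avail[A=14 B=29 C=28 D=22 E=41] open={R2,R4,R7,R8}
Step 13: cancel R2 -> on_hand[A=14 B=37 C=28 D=22 E=58] avail[A=14 B=32 C=28 D=22 E=41] open={R4,R7,R8}
Step 14: reserve R9 B 7 -> on_hand[A=14 B=37 C=28 D=22 E=58] avail[A=14 B=25 C=28 D=22 E=41] open={R4,R7,R8,R9}
Step 15: reserve R10 C 2 -> on_hand[A=14 B=37 C=28 D=22 E=58] avail[A=14 B=25 C=26 D=22 E=41] open={R10,R4,R7,R8,R9}
Step 16: reserve R11 D 6 -> on_hand[A=14 B=37 C=28 D=22 E=58] avail[A=14 B=25 C=26 D=16 E=41] open={R10,R11,R4,R7,R8,R9}
Step 17: commit R4 -> on_hand[A=14 B=37 C=28 D=22 E=50] avail[A=14 B=25 C=26 D=16 E=41] open={R10,R11,R7,R8,R9}
Step 18: commit R10 -> on_hand[A=14 B=37 C=26 D=22 E=50] avail[A=14 B=25 C=26 D=16 E=41] open={R11,R7,R8,R9}
Step 19: commit R11 -> on_hand[A=14 B=37 C=26 D=16 E=50] avail[A=14 B=25 C=26 D=16 E=41] open={R7,R8,R9}
Step 20: commit R7 -> on_hand[A=14 B=32 C=26 D=16 E=50] avail[A=14 B=25 C=26 D=16 E=41] open={R8,R9}
Step 21: reserve R12 C 5 -> on_hand[A=14 B=32 C=26 D=16 E=50] avail[A=14 B=25 C=21 D=16 E=41] open={R12,R8,R9}
Step 22: cancel R12 -> on_hand[A=14 B=32 C=26 D=16 E=50] avail[A=14 B=25 C=26 D=16 E=41] open={R8,R9}
Step 23: reserve R13 D 4 -> on_hand[A=14 B=32 C=26 D=16 E=50] avail[A=14 B=25 C=26 D=12 E=41] open={R13,R8,R9}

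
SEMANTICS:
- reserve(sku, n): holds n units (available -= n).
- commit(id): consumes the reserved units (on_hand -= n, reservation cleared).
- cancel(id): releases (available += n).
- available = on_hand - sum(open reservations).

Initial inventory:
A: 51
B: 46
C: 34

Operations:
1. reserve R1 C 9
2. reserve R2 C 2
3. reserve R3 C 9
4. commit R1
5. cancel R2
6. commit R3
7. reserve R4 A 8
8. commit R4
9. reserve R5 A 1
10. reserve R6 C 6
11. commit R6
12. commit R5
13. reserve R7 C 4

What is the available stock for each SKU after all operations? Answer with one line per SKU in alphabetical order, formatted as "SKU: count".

Step 1: reserve R1 C 9 -> on_hand[A=51 B=46 C=34] avail[A=51 B=46 C=25] open={R1}
Step 2: reserve R2 C 2 -> on_hand[A=51 B=46 C=34] avail[A=51 B=46 C=23] open={R1,R2}
Step 3: reserve R3 C 9 -> on_hand[A=51 B=46 C=34] avail[A=51 B=46 C=14] open={R1,R2,R3}
Step 4: commit R1 -> on_hand[A=51 B=46 C=25] avail[A=51 B=46 C=14] open={R2,R3}
Step 5: cancel R2 -> on_hand[A=51 B=46 C=25] avail[A=51 B=46 C=16] open={R3}
Step 6: commit R3 -> on_hand[A=51 B=46 C=16] avail[A=51 B=46 C=16] open={}
Step 7: reserve R4 A 8 -> on_hand[A=51 B=46 C=16] avail[A=43 B=46 C=16] open={R4}
Step 8: commit R4 -> on_hand[A=43 B=46 C=16] avail[A=43 B=46 C=16] open={}
Step 9: reserve R5 A 1 -> on_hand[A=43 B=46 C=16] avail[A=42 B=46 C=16] open={R5}
Step 10: reserve R6 C 6 -> on_hand[A=43 B=46 C=16] avail[A=42 B=46 C=10] open={R5,R6}
Step 11: commit R6 -> on_hand[A=43 B=46 C=10] avail[A=42 B=46 C=10] open={R5}
Step 12: commit R5 -> on_hand[A=42 B=46 C=10] avail[A=42 B=46 C=10] open={}
Step 13: reserve R7 C 4 -> on_hand[A=42 B=46 C=10] avail[A=42 B=46 C=6] open={R7}

Answer: A: 42
B: 46
C: 6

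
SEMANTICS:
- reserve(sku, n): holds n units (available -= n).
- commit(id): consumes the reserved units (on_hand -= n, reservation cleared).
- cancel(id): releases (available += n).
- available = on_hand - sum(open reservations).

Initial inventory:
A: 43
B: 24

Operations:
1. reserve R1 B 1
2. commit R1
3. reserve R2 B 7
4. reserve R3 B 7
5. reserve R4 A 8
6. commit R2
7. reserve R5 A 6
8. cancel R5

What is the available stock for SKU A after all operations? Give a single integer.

Answer: 35

Derivation:
Step 1: reserve R1 B 1 -> on_hand[A=43 B=24] avail[A=43 B=23] open={R1}
Step 2: commit R1 -> on_hand[A=43 B=23] avail[A=43 B=23] open={}
Step 3: reserve R2 B 7 -> on_hand[A=43 B=23] avail[A=43 B=16] open={R2}
Step 4: reserve R3 B 7 -> on_hand[A=43 B=23] avail[A=43 B=9] open={R2,R3}
Step 5: reserve R4 A 8 -> on_hand[A=43 B=23] avail[A=35 B=9] open={R2,R3,R4}
Step 6: commit R2 -> on_hand[A=43 B=16] avail[A=35 B=9] open={R3,R4}
Step 7: reserve R5 A 6 -> on_hand[A=43 B=16] avail[A=29 B=9] open={R3,R4,R5}
Step 8: cancel R5 -> on_hand[A=43 B=16] avail[A=35 B=9] open={R3,R4}
Final available[A] = 35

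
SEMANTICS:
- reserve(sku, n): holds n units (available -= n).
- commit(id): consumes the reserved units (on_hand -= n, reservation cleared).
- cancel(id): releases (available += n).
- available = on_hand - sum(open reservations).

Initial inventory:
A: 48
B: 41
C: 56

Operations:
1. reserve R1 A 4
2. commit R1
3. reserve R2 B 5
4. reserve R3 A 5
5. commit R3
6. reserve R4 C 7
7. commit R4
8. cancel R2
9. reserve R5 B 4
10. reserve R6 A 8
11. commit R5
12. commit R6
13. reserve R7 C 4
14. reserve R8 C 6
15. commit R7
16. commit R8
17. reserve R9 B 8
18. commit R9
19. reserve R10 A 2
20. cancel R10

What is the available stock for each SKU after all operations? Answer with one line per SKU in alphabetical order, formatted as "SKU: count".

Step 1: reserve R1 A 4 -> on_hand[A=48 B=41 C=56] avail[A=44 B=41 C=56] open={R1}
Step 2: commit R1 -> on_hand[A=44 B=41 C=56] avail[A=44 B=41 C=56] open={}
Step 3: reserve R2 B 5 -> on_hand[A=44 B=41 C=56] avail[A=44 B=36 C=56] open={R2}
Step 4: reserve R3 A 5 -> on_hand[A=44 B=41 C=56] avail[A=39 B=36 C=56] open={R2,R3}
Step 5: commit R3 -> on_hand[A=39 B=41 C=56] avail[A=39 B=36 C=56] open={R2}
Step 6: reserve R4 C 7 -> on_hand[A=39 B=41 C=56] avail[A=39 B=36 C=49] open={R2,R4}
Step 7: commit R4 -> on_hand[A=39 B=41 C=49] avail[A=39 B=36 C=49] open={R2}
Step 8: cancel R2 -> on_hand[A=39 B=41 C=49] avail[A=39 B=41 C=49] open={}
Step 9: reserve R5 B 4 -> on_hand[A=39 B=41 C=49] avail[A=39 B=37 C=49] open={R5}
Step 10: reserve R6 A 8 -> on_hand[A=39 B=41 C=49] avail[A=31 B=37 C=49] open={R5,R6}
Step 11: commit R5 -> on_hand[A=39 B=37 C=49] avail[A=31 B=37 C=49] open={R6}
Step 12: commit R6 -> on_hand[A=31 B=37 C=49] avail[A=31 B=37 C=49] open={}
Step 13: reserve R7 C 4 -> on_hand[A=31 B=37 C=49] avail[A=31 B=37 C=45] open={R7}
Step 14: reserve R8 C 6 -> on_hand[A=31 B=37 C=49] avail[A=31 B=37 C=39] open={R7,R8}
Step 15: commit R7 -> on_hand[A=31 B=37 C=45] avail[A=31 B=37 C=39] open={R8}
Step 16: commit R8 -> on_hand[A=31 B=37 C=39] avail[A=31 B=37 C=39] open={}
Step 17: reserve R9 B 8 -> on_hand[A=31 B=37 C=39] avail[A=31 B=29 C=39] open={R9}
Step 18: commit R9 -> on_hand[A=31 B=29 C=39] avail[A=31 B=29 C=39] open={}
Step 19: reserve R10 A 2 -> on_hand[A=31 B=29 C=39] avail[A=29 B=29 C=39] open={R10}
Step 20: cancel R10 -> on_hand[A=31 B=29 C=39] avail[A=31 B=29 C=39] open={}

Answer: A: 31
B: 29
C: 39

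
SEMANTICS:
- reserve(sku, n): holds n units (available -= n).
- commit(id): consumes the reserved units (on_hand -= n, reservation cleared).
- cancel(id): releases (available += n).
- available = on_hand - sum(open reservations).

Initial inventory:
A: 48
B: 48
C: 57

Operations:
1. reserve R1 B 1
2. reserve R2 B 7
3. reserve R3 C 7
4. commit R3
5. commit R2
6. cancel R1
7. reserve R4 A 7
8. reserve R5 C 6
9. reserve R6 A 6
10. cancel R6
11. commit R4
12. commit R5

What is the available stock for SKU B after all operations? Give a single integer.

Answer: 41

Derivation:
Step 1: reserve R1 B 1 -> on_hand[A=48 B=48 C=57] avail[A=48 B=47 C=57] open={R1}
Step 2: reserve R2 B 7 -> on_hand[A=48 B=48 C=57] avail[A=48 B=40 C=57] open={R1,R2}
Step 3: reserve R3 C 7 -> on_hand[A=48 B=48 C=57] avail[A=48 B=40 C=50] open={R1,R2,R3}
Step 4: commit R3 -> on_hand[A=48 B=48 C=50] avail[A=48 B=40 C=50] open={R1,R2}
Step 5: commit R2 -> on_hand[A=48 B=41 C=50] avail[A=48 B=40 C=50] open={R1}
Step 6: cancel R1 -> on_hand[A=48 B=41 C=50] avail[A=48 B=41 C=50] open={}
Step 7: reserve R4 A 7 -> on_hand[A=48 B=41 C=50] avail[A=41 B=41 C=50] open={R4}
Step 8: reserve R5 C 6 -> on_hand[A=48 B=41 C=50] avail[A=41 B=41 C=44] open={R4,R5}
Step 9: reserve R6 A 6 -> on_hand[A=48 B=41 C=50] avail[A=35 B=41 C=44] open={R4,R5,R6}
Step 10: cancel R6 -> on_hand[A=48 B=41 C=50] avail[A=41 B=41 C=44] open={R4,R5}
Step 11: commit R4 -> on_hand[A=41 B=41 C=50] avail[A=41 B=41 C=44] open={R5}
Step 12: commit R5 -> on_hand[A=41 B=41 C=44] avail[A=41 B=41 C=44] open={}
Final available[B] = 41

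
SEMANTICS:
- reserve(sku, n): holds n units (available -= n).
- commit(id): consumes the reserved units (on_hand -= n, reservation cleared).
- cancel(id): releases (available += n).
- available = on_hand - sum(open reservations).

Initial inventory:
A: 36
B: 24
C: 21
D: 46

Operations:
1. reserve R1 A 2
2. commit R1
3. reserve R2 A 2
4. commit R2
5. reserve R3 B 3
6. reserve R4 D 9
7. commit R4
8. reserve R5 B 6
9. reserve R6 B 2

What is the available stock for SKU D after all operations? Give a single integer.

Answer: 37

Derivation:
Step 1: reserve R1 A 2 -> on_hand[A=36 B=24 C=21 D=46] avail[A=34 B=24 C=21 D=46] open={R1}
Step 2: commit R1 -> on_hand[A=34 B=24 C=21 D=46] avail[A=34 B=24 C=21 D=46] open={}
Step 3: reserve R2 A 2 -> on_hand[A=34 B=24 C=21 D=46] avail[A=32 B=24 C=21 D=46] open={R2}
Step 4: commit R2 -> on_hand[A=32 B=24 C=21 D=46] avail[A=32 B=24 C=21 D=46] open={}
Step 5: reserve R3 B 3 -> on_hand[A=32 B=24 C=21 D=46] avail[A=32 B=21 C=21 D=46] open={R3}
Step 6: reserve R4 D 9 -> on_hand[A=32 B=24 C=21 D=46] avail[A=32 B=21 C=21 D=37] open={R3,R4}
Step 7: commit R4 -> on_hand[A=32 B=24 C=21 D=37] avail[A=32 B=21 C=21 D=37] open={R3}
Step 8: reserve R5 B 6 -> on_hand[A=32 B=24 C=21 D=37] avail[A=32 B=15 C=21 D=37] open={R3,R5}
Step 9: reserve R6 B 2 -> on_hand[A=32 B=24 C=21 D=37] avail[A=32 B=13 C=21 D=37] open={R3,R5,R6}
Final available[D] = 37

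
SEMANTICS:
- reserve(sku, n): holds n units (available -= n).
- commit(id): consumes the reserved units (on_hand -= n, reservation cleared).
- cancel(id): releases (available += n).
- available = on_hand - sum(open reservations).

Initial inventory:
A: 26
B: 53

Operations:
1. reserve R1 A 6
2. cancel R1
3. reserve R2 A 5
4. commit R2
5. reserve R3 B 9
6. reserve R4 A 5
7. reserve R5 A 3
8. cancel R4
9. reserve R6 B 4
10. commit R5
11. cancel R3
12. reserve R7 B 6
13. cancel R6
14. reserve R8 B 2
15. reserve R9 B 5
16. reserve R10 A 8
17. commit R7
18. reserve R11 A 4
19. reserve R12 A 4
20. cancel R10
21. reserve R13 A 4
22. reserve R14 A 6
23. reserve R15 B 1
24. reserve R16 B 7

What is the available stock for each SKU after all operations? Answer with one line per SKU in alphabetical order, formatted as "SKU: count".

Step 1: reserve R1 A 6 -> on_hand[A=26 B=53] avail[A=20 B=53] open={R1}
Step 2: cancel R1 -> on_hand[A=26 B=53] avail[A=26 B=53] open={}
Step 3: reserve R2 A 5 -> on_hand[A=26 B=53] avail[A=21 B=53] open={R2}
Step 4: commit R2 -> on_hand[A=21 B=53] avail[A=21 B=53] open={}
Step 5: reserve R3 B 9 -> on_hand[A=21 B=53] avail[A=21 B=44] open={R3}
Step 6: reserve R4 A 5 -> on_hand[A=21 B=53] avail[A=16 B=44] open={R3,R4}
Step 7: reserve R5 A 3 -> on_hand[A=21 B=53] avail[A=13 B=44] open={R3,R4,R5}
Step 8: cancel R4 -> on_hand[A=21 B=53] avail[A=18 B=44] open={R3,R5}
Step 9: reserve R6 B 4 -> on_hand[A=21 B=53] avail[A=18 B=40] open={R3,R5,R6}
Step 10: commit R5 -> on_hand[A=18 B=53] avail[A=18 B=40] open={R3,R6}
Step 11: cancel R3 -> on_hand[A=18 B=53] avail[A=18 B=49] open={R6}
Step 12: reserve R7 B 6 -> on_hand[A=18 B=53] avail[A=18 B=43] open={R6,R7}
Step 13: cancel R6 -> on_hand[A=18 B=53] avail[A=18 B=47] open={R7}
Step 14: reserve R8 B 2 -> on_hand[A=18 B=53] avail[A=18 B=45] open={R7,R8}
Step 15: reserve R9 B 5 -> on_hand[A=18 B=53] avail[A=18 B=40] open={R7,R8,R9}
Step 16: reserve R10 A 8 -> on_hand[A=18 B=53] avail[A=10 B=40] open={R10,R7,R8,R9}
Step 17: commit R7 -> on_hand[A=18 B=47] avail[A=10 B=40] open={R10,R8,R9}
Step 18: reserve R11 A 4 -> on_hand[A=18 B=47] avail[A=6 B=40] open={R10,R11,R8,R9}
Step 19: reserve R12 A 4 -> on_hand[A=18 B=47] avail[A=2 B=40] open={R10,R11,R12,R8,R9}
Step 20: cancel R10 -> on_hand[A=18 B=47] avail[A=10 B=40] open={R11,R12,R8,R9}
Step 21: reserve R13 A 4 -> on_hand[A=18 B=47] avail[A=6 B=40] open={R11,R12,R13,R8,R9}
Step 22: reserve R14 A 6 -> on_hand[A=18 B=47] avail[A=0 B=40] open={R11,R12,R13,R14,R8,R9}
Step 23: reserve R15 B 1 -> on_hand[A=18 B=47] avail[A=0 B=39] open={R11,R12,R13,R14,R15,R8,R9}
Step 24: reserve R16 B 7 -> on_hand[A=18 B=47] avail[A=0 B=32] open={R11,R12,R13,R14,R15,R16,R8,R9}

Answer: A: 0
B: 32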